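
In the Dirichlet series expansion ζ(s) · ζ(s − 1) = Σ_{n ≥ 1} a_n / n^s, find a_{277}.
σ(277) = 278

In the product (Σ m^0/m^s)(Σ k / k^s) = Σ (Σ_{d | n} d) / n^s, the coefficient of 1/n^s is σ(n) = Σ_{d | n} d. For n = 277, divisors are [1, 277]; summing: σ(277) = 278.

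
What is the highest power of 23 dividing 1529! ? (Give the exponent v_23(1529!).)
v_23(1529!) = 68

Legendre's formula: v_p(n!) = Σ_{k ≥ 1} ⌊n / p^k⌋. For p = 23, n = 1529, the terms are:
  ⌊1529/23^1⌋ = ⌊1529/23⌋ = 66
  ⌊1529/23^2⌋ = ⌊1529/529⌋ = 2
(the next term ⌊1529/23^3⌋ = 0, terminating the sum). Summing: v_23(1529!) = 66 + 2 = 68.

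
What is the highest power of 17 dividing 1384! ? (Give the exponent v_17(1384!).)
v_17(1384!) = 85

Legendre's formula: v_p(n!) = Σ_{k ≥ 1} ⌊n / p^k⌋. For p = 17, n = 1384, the terms are:
  ⌊1384/17^1⌋ = ⌊1384/17⌋ = 81
  ⌊1384/17^2⌋ = ⌊1384/289⌋ = 4
(the next term ⌊1384/17^3⌋ = 0, terminating the sum). Summing: v_17(1384!) = 81 + 4 = 85.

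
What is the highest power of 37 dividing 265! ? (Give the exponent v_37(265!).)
v_37(265!) = 7

Legendre's formula: v_p(n!) = Σ_{k ≥ 1} ⌊n / p^k⌋. For p = 37, n = 265, the terms are:
  ⌊265/37^1⌋ = ⌊265/37⌋ = 7
(the next term ⌊265/37^2⌋ = 0, terminating the sum). Summing: v_37(265!) = 7 = 7.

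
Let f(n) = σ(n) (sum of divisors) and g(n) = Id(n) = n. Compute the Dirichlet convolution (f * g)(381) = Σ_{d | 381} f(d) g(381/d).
(σ * Id)(381) = 1785

Divisors of 381: [1, 3, 127, 381]. For each d | 381:
  d = 1: σ(1) · Id(381/1) = 1 · 381 = 381
  d = 3: σ(3) · Id(381/3) = 4 · 127 = 508
  d = 127: σ(127) · Id(381/127) = 128 · 3 = 384
  d = 381: σ(381) · Id(381/381) = 512 · 1 = 512
Summing: (σ * Id)(381) = 381 + 508 + 384 + 512 = 1785.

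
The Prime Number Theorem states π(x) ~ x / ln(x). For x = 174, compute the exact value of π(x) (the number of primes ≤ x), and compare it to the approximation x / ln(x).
π(174) = 40;  x/ln(x) ≈ 33.73;  relative error ≈ 15.68%.

Directly count primes up to 174: π(174) = 40. The PNT approximation gives 174/ln(174) ≈ 174/5.15906 ≈ 33.73. Relative error (π(x) − x/ln(x)) / π(x) ≈ 15.68%; the approximation is known to undercount slightly (Li(x) is a better estimate).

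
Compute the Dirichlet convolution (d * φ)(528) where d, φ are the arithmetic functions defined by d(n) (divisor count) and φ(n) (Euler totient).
(d * φ)(528) = 1488

Divisors of 528: [1, 2, 3, 4, 6, 8, 11, 12, 16, 22, 24, 33, 44, 48, 66, 88, 132, 176, 264, 528]. For each d | 528:
  d = 1: d(1) · φ(528/1) = 1 · 160 = 160
  d = 2: d(2) · φ(528/2) = 2 · 80 = 160
  d = 3: d(3) · φ(528/3) = 2 · 80 = 160
  d = 4: d(4) · φ(528/4) = 3 · 40 = 120
  d = 6: d(6) · φ(528/6) = 4 · 40 = 160
  d = 8: d(8) · φ(528/8) = 4 · 20 = 80
  d = 11: d(11) · φ(528/11) = 2 · 16 = 32
  d = 12: d(12) · φ(528/12) = 6 · 20 = 120
  d = 16: d(16) · φ(528/16) = 5 · 20 = 100
  d = 22: d(22) · φ(528/22) = 4 · 8 = 32
  d = 24: d(24) · φ(528/24) = 8 · 10 = 80
  d = 33: d(33) · φ(528/33) = 4 · 8 = 32
  d = 44: d(44) · φ(528/44) = 6 · 4 = 24
  d = 48: d(48) · φ(528/48) = 10 · 10 = 100
  d = 66: d(66) · φ(528/66) = 8 · 4 = 32
  d = 88: d(88) · φ(528/88) = 8 · 2 = 16
  d = 132: d(132) · φ(528/132) = 12 · 2 = 24
  d = 176: d(176) · φ(528/176) = 10 · 2 = 20
  d = 264: d(264) · φ(528/264) = 16 · 1 = 16
  d = 528: d(528) · φ(528/528) = 20 · 1 = 20
Summing: (d * φ)(528) = 160 + 160 + 160 + 120 + 160 + 80 + 32 + 120 + 100 + 32 + 80 + 32 + 24 + 100 + 32 + 16 + 24 + 20 + 16 + 20 = 1488.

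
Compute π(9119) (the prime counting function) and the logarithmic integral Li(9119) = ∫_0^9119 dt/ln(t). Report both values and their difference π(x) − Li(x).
π(9119) = 1130;  Li(9119) ≈ 1150.01;  π(x) − Li(x) ≈ -20.01.

Direct count of primes ≤ 9119 gives π(9119) = 1130. Numerical evaluation of the logarithmic integral gives Li(9119) ≈ 1150.01. The difference π(x) − Li(x) ≈ -20.01 is typically negative for small/moderate x (Li(x) overestimates), though Littlewood's theorem shows this sign changes infinitely often.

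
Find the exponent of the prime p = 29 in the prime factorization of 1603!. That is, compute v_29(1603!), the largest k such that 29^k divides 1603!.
v_29(1603!) = 56

Legendre's formula: v_p(n!) = Σ_{k ≥ 1} ⌊n / p^k⌋. For p = 29, n = 1603, the terms are:
  ⌊1603/29^1⌋ = ⌊1603/29⌋ = 55
  ⌊1603/29^2⌋ = ⌊1603/841⌋ = 1
(the next term ⌊1603/29^3⌋ = 0, terminating the sum). Summing: v_29(1603!) = 55 + 1 = 56.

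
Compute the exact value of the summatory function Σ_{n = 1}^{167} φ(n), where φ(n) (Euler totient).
Σ_{n ≤ 167} φ(n) = 8562

Compute φ(n) for each 1 ≤ n ≤ 167: φ(1) = 1, φ(2) = 1, φ(3) = 2, φ(4) = 2, φ(5) = 4, φ(6) = 2, φ(7) = 6, φ(8) = 4, φ(9) = 6, φ(10) = 4, φ(11) = 10, φ(12) = 4, φ(13) = 12, φ(14) = 6, φ(15) = 8, φ(16) = 8, φ(17) = 16, φ(18) = 6, φ(19) = 18, φ(20) = 8, φ(21) = 12, φ(22) = 10, φ(23) = 22, φ(24) = 8, φ(25) = 20, φ(26) = 12, φ(27) = 18, φ(28) = 12, φ(29) = 28, φ(30) = 8, φ(31) = 30, φ(32) = 16, φ(33) = 20, φ(34) = 16, φ(35) = 24, φ(36) = 12, φ(37) = 36, φ(38) = 18, φ(39) = 24, φ(40) = 16, φ(41) = 40, φ(42) = 12, φ(43) = 42, φ(44) = 20, φ(45) = 24, φ(46) = 22, φ(47) = 46, φ(48) = 16, φ(49) = 42, φ(50) = 20, φ(51) = 32, φ(52) = 24, φ(53) = 52, φ(54) = 18, φ(55) = 40, φ(56) = 24, φ(57) = 36, φ(58) = 28, φ(59) = 58, φ(60) = 16, φ(61) = 60, φ(62) = 30, φ(63) = 36, φ(64) = 32, φ(65) = 48, φ(66) = 20, φ(67) = 66, φ(68) = 32, φ(69) = 44, φ(70) = 24, φ(71) = 70, φ(72) = 24, φ(73) = 72, φ(74) = 36, φ(75) = 40, φ(76) = 36, φ(77) = 60, φ(78) = 24, φ(79) = 78, φ(80) = 32, φ(81) = 54, φ(82) = 40, φ(83) = 82, φ(84) = 24, φ(85) = 64, φ(86) = 42, φ(87) = 56, φ(88) = 40, φ(89) = 88, φ(90) = 24, φ(91) = 72, φ(92) = 44, φ(93) = 60, φ(94) = 46, φ(95) = 72, φ(96) = 32, φ(97) = 96, φ(98) = 42, φ(99) = 60, φ(100) = 40, φ(101) = 100, φ(102) = 32, φ(103) = 102, φ(104) = 48, φ(105) = 48, φ(106) = 52, φ(107) = 106, φ(108) = 36, φ(109) = 108, φ(110) = 40, φ(111) = 72, φ(112) = 48, φ(113) = 112, φ(114) = 36, φ(115) = 88, φ(116) = 56, φ(117) = 72, φ(118) = 58, φ(119) = 96, φ(120) = 32, φ(121) = 110, φ(122) = 60, φ(123) = 80, φ(124) = 60, φ(125) = 100, φ(126) = 36, φ(127) = 126, φ(128) = 64, φ(129) = 84, φ(130) = 48, φ(131) = 130, φ(132) = 40, φ(133) = 108, φ(134) = 66, φ(135) = 72, φ(136) = 64, φ(137) = 136, φ(138) = 44, φ(139) = 138, φ(140) = 48, φ(141) = 92, φ(142) = 70, φ(143) = 120, φ(144) = 48, φ(145) = 112, φ(146) = 72, φ(147) = 84, φ(148) = 72, φ(149) = 148, φ(150) = 40, φ(151) = 150, φ(152) = 72, φ(153) = 96, φ(154) = 60, φ(155) = 120, φ(156) = 48, φ(157) = 156, φ(158) = 78, φ(159) = 104, φ(160) = 64, φ(161) = 132, φ(162) = 54, φ(163) = 162, φ(164) = 80, φ(165) = 80, φ(166) = 82, φ(167) = 166. Summing all 167 values: 8562. (Average order: Σ_{n ≤ x} φ(n) ~ (3/π²) x². For x = 167, (3/π²)·167² ≈ 8477.24.)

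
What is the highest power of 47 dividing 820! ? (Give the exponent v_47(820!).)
v_47(820!) = 17

Legendre's formula: v_p(n!) = Σ_{k ≥ 1} ⌊n / p^k⌋. For p = 47, n = 820, the terms are:
  ⌊820/47^1⌋ = ⌊820/47⌋ = 17
(the next term ⌊820/47^2⌋ = 0, terminating the sum). Summing: v_47(820!) = 17 = 17.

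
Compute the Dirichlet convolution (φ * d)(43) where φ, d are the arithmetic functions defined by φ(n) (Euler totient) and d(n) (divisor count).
(φ * d)(43) = 44

Divisors of 43: [1, 43]. For each d | 43:
  d = 1: φ(1) · d(43/1) = 1 · 2 = 2
  d = 43: φ(43) · d(43/43) = 42 · 1 = 42
Summing: (φ * d)(43) = 2 + 42 = 44.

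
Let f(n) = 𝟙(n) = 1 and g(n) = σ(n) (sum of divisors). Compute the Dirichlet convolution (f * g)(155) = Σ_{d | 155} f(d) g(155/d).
(𝟙 * σ)(155) = 231

Divisors of 155: [1, 5, 31, 155]. For each d | 155:
  d = 1: 𝟙(1) · σ(155/1) = 1 · 192 = 192
  d = 5: 𝟙(5) · σ(155/5) = 1 · 32 = 32
  d = 31: 𝟙(31) · σ(155/31) = 1 · 6 = 6
  d = 155: 𝟙(155) · σ(155/155) = 1 · 1 = 1
Summing: (𝟙 * σ)(155) = 192 + 32 + 6 + 1 = 231.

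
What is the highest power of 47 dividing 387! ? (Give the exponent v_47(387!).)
v_47(387!) = 8

Legendre's formula: v_p(n!) = Σ_{k ≥ 1} ⌊n / p^k⌋. For p = 47, n = 387, the terms are:
  ⌊387/47^1⌋ = ⌊387/47⌋ = 8
(the next term ⌊387/47^2⌋ = 0, terminating the sum). Summing: v_47(387!) = 8 = 8.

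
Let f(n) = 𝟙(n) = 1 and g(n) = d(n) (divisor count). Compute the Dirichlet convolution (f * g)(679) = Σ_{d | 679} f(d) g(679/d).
(𝟙 * d)(679) = 9

Divisors of 679: [1, 7, 97, 679]. For each d | 679:
  d = 1: 𝟙(1) · d(679/1) = 1 · 4 = 4
  d = 7: 𝟙(7) · d(679/7) = 1 · 2 = 2
  d = 97: 𝟙(97) · d(679/97) = 1 · 2 = 2
  d = 679: 𝟙(679) · d(679/679) = 1 · 1 = 1
Summing: (𝟙 * d)(679) = 4 + 2 + 2 + 1 = 9.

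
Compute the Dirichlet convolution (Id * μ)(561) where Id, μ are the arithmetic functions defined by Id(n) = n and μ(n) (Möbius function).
(Id * μ)(561) = 320

Divisors of 561: [1, 3, 11, 17, 33, 51, 187, 561]. For each d | 561:
  d = 1: Id(1) · μ(561/1) = 1 · -1 = -1
  d = 3: Id(3) · μ(561/3) = 3 · 1 = 3
  d = 11: Id(11) · μ(561/11) = 11 · 1 = 11
  d = 17: Id(17) · μ(561/17) = 17 · 1 = 17
  d = 33: Id(33) · μ(561/33) = 33 · -1 = -33
  d = 51: Id(51) · μ(561/51) = 51 · -1 = -51
  d = 187: Id(187) · μ(561/187) = 187 · -1 = -187
  d = 561: Id(561) · μ(561/561) = 561 · 1 = 561
Summing: (Id * μ)(561) = -1 + 3 + 11 + 17 + -33 + -51 + -187 + 561 = 320.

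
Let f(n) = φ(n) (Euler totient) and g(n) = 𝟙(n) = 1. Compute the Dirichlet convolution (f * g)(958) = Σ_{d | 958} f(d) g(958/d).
(φ * 𝟙)(958) = 958

Divisors of 958: [1, 2, 479, 958]. For each d | 958:
  d = 1: φ(1) · 𝟙(958/1) = 1 · 1 = 1
  d = 2: φ(2) · 𝟙(958/2) = 1 · 1 = 1
  d = 479: φ(479) · 𝟙(958/479) = 478 · 1 = 478
  d = 958: φ(958) · 𝟙(958/958) = 478 · 1 = 478
Summing: (φ * 𝟙)(958) = 1 + 1 + 478 + 478 = 958.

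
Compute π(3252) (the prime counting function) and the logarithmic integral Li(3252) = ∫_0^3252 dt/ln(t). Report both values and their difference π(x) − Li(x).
π(3252) = 458;  Li(3252) ≈ 474.07;  π(x) − Li(x) ≈ -16.07.

Direct count of primes ≤ 3252 gives π(3252) = 458. Numerical evaluation of the logarithmic integral gives Li(3252) ≈ 474.07. The difference π(x) − Li(x) ≈ -16.07 is typically negative for small/moderate x (Li(x) overestimates), though Littlewood's theorem shows this sign changes infinitely often.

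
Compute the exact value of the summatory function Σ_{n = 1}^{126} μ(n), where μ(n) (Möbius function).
Σ_{n ≤ 126} μ(n) = -1

Compute μ(n) for each 1 ≤ n ≤ 126: μ(1) = 1, μ(2) = -1, μ(3) = -1, μ(4) = 0, μ(5) = -1, μ(6) = 1, μ(7) = -1, μ(8) = 0, μ(9) = 0, μ(10) = 1, μ(11) = -1, μ(12) = 0, μ(13) = -1, μ(14) = 1, μ(15) = 1, μ(16) = 0, μ(17) = -1, μ(18) = 0, μ(19) = -1, μ(20) = 0, μ(21) = 1, μ(22) = 1, μ(23) = -1, μ(24) = 0, μ(25) = 0, μ(26) = 1, μ(27) = 0, μ(28) = 0, μ(29) = -1, μ(30) = -1, μ(31) = -1, μ(32) = 0, μ(33) = 1, μ(34) = 1, μ(35) = 1, μ(36) = 0, μ(37) = -1, μ(38) = 1, μ(39) = 1, μ(40) = 0, μ(41) = -1, μ(42) = -1, μ(43) = -1, μ(44) = 0, μ(45) = 0, μ(46) = 1, μ(47) = -1, μ(48) = 0, μ(49) = 0, μ(50) = 0, μ(51) = 1, μ(52) = 0, μ(53) = -1, μ(54) = 0, μ(55) = 1, μ(56) = 0, μ(57) = 1, μ(58) = 1, μ(59) = -1, μ(60) = 0, μ(61) = -1, μ(62) = 1, μ(63) = 0, μ(64) = 0, μ(65) = 1, μ(66) = -1, μ(67) = -1, μ(68) = 0, μ(69) = 1, μ(70) = -1, μ(71) = -1, μ(72) = 0, μ(73) = -1, μ(74) = 1, μ(75) = 0, μ(76) = 0, μ(77) = 1, μ(78) = -1, μ(79) = -1, μ(80) = 0, μ(81) = 0, μ(82) = 1, μ(83) = -1, μ(84) = 0, μ(85) = 1, μ(86) = 1, μ(87) = 1, μ(88) = 0, μ(89) = -1, μ(90) = 0, μ(91) = 1, μ(92) = 0, μ(93) = 1, μ(94) = 1, μ(95) = 1, μ(96) = 0, μ(97) = -1, μ(98) = 0, μ(99) = 0, μ(100) = 0, μ(101) = -1, μ(102) = -1, μ(103) = -1, μ(104) = 0, μ(105) = -1, μ(106) = 1, μ(107) = -1, μ(108) = 0, μ(109) = -1, μ(110) = -1, μ(111) = 1, μ(112) = 0, μ(113) = -1, μ(114) = -1, μ(115) = 1, μ(116) = 0, μ(117) = 0, μ(118) = 1, μ(119) = 1, μ(120) = 0, μ(121) = 0, μ(122) = 1, μ(123) = 1, μ(124) = 0, μ(125) = 0, μ(126) = 0. Summing all 126 values: -1. (Mertens function M(x) = Σ_{n ≤ x} μ(n); on average M(x) should be small (PNT ⟺ M(x) = o(x)).)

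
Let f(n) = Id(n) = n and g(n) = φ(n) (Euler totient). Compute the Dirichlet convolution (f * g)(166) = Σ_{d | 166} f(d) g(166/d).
(Id * φ)(166) = 495

Divisors of 166: [1, 2, 83, 166]. For each d | 166:
  d = 1: Id(1) · φ(166/1) = 1 · 82 = 82
  d = 2: Id(2) · φ(166/2) = 2 · 82 = 164
  d = 83: Id(83) · φ(166/83) = 83 · 1 = 83
  d = 166: Id(166) · φ(166/166) = 166 · 1 = 166
Summing: (Id * φ)(166) = 82 + 164 + 83 + 166 = 495.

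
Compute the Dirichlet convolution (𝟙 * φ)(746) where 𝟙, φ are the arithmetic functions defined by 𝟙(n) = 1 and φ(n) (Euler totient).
(𝟙 * φ)(746) = 746

Divisors of 746: [1, 2, 373, 746]. For each d | 746:
  d = 1: 𝟙(1) · φ(746/1) = 1 · 372 = 372
  d = 2: 𝟙(2) · φ(746/2) = 1 · 372 = 372
  d = 373: 𝟙(373) · φ(746/373) = 1 · 1 = 1
  d = 746: 𝟙(746) · φ(746/746) = 1 · 1 = 1
Summing: (𝟙 * φ)(746) = 372 + 372 + 1 + 1 = 746.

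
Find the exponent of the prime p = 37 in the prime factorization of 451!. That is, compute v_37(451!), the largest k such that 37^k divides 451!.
v_37(451!) = 12

Legendre's formula: v_p(n!) = Σ_{k ≥ 1} ⌊n / p^k⌋. For p = 37, n = 451, the terms are:
  ⌊451/37^1⌋ = ⌊451/37⌋ = 12
(the next term ⌊451/37^2⌋ = 0, terminating the sum). Summing: v_37(451!) = 12 = 12.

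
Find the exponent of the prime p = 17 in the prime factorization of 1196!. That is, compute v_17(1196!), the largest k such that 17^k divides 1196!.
v_17(1196!) = 74

Legendre's formula: v_p(n!) = Σ_{k ≥ 1} ⌊n / p^k⌋. For p = 17, n = 1196, the terms are:
  ⌊1196/17^1⌋ = ⌊1196/17⌋ = 70
  ⌊1196/17^2⌋ = ⌊1196/289⌋ = 4
(the next term ⌊1196/17^3⌋ = 0, terminating the sum). Summing: v_17(1196!) = 70 + 4 = 74.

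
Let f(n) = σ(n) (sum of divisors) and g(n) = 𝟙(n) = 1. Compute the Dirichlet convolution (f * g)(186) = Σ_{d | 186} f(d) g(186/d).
(σ * 𝟙)(186) = 660

Divisors of 186: [1, 2, 3, 6, 31, 62, 93, 186]. For each d | 186:
  d = 1: σ(1) · 𝟙(186/1) = 1 · 1 = 1
  d = 2: σ(2) · 𝟙(186/2) = 3 · 1 = 3
  d = 3: σ(3) · 𝟙(186/3) = 4 · 1 = 4
  d = 6: σ(6) · 𝟙(186/6) = 12 · 1 = 12
  d = 31: σ(31) · 𝟙(186/31) = 32 · 1 = 32
  d = 62: σ(62) · 𝟙(186/62) = 96 · 1 = 96
  d = 93: σ(93) · 𝟙(186/93) = 128 · 1 = 128
  d = 186: σ(186) · 𝟙(186/186) = 384 · 1 = 384
Summing: (σ * 𝟙)(186) = 1 + 3 + 4 + 12 + 32 + 96 + 128 + 384 = 660.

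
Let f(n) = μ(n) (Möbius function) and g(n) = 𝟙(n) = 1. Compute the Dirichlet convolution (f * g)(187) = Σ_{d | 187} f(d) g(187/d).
(μ * 𝟙)(187) = 0

Divisors of 187: [1, 11, 17, 187]. For each d | 187:
  d = 1: μ(1) · 𝟙(187/1) = 1 · 1 = 1
  d = 11: μ(11) · 𝟙(187/11) = -1 · 1 = -1
  d = 17: μ(17) · 𝟙(187/17) = -1 · 1 = -1
  d = 187: μ(187) · 𝟙(187/187) = 1 · 1 = 1
Summing: (μ * 𝟙)(187) = 1 + -1 + -1 + 1 = 0.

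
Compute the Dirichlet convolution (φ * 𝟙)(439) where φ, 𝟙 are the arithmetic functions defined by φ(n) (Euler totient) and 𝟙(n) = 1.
(φ * 𝟙)(439) = 439

Divisors of 439: [1, 439]. For each d | 439:
  d = 1: φ(1) · 𝟙(439/1) = 1 · 1 = 1
  d = 439: φ(439) · 𝟙(439/439) = 438 · 1 = 438
Summing: (φ * 𝟙)(439) = 1 + 438 = 439.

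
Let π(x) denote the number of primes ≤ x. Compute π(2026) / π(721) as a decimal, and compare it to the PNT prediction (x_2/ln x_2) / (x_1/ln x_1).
π(2026)/π(721) = 306/128 ≈ 2.3906;  PNT prediction ≈ 2.4287.

π(721) = 128 and π(2026) = 306, so π(2026)/π(721) ≈ 2.3906. The PNT-predicted ratio is (2026/ln(2026)) / (721/ln(721)) ≈ 2.4287. The two agree to within a few percent, as expected.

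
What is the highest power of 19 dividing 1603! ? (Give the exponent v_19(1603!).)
v_19(1603!) = 88

Legendre's formula: v_p(n!) = Σ_{k ≥ 1} ⌊n / p^k⌋. For p = 19, n = 1603, the terms are:
  ⌊1603/19^1⌋ = ⌊1603/19⌋ = 84
  ⌊1603/19^2⌋ = ⌊1603/361⌋ = 4
(the next term ⌊1603/19^3⌋ = 0, terminating the sum). Summing: v_19(1603!) = 84 + 4 = 88.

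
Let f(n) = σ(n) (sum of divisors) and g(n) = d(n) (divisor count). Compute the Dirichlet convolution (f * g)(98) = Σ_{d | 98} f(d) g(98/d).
(σ * d)(98) = 380

Divisors of 98: [1, 2, 7, 14, 49, 98]. For each d | 98:
  d = 1: σ(1) · d(98/1) = 1 · 6 = 6
  d = 2: σ(2) · d(98/2) = 3 · 3 = 9
  d = 7: σ(7) · d(98/7) = 8 · 4 = 32
  d = 14: σ(14) · d(98/14) = 24 · 2 = 48
  d = 49: σ(49) · d(98/49) = 57 · 2 = 114
  d = 98: σ(98) · d(98/98) = 171 · 1 = 171
Summing: (σ * d)(98) = 6 + 9 + 32 + 48 + 114 + 171 = 380.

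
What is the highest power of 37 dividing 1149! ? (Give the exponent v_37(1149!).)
v_37(1149!) = 31

Legendre's formula: v_p(n!) = Σ_{k ≥ 1} ⌊n / p^k⌋. For p = 37, n = 1149, the terms are:
  ⌊1149/37^1⌋ = ⌊1149/37⌋ = 31
(the next term ⌊1149/37^2⌋ = 0, terminating the sum). Summing: v_37(1149!) = 31 = 31.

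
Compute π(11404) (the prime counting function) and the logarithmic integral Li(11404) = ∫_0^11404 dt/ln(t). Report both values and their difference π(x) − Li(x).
π(11404) = 1376;  Li(11404) ≈ 1397.47;  π(x) − Li(x) ≈ -21.47.

Direct count of primes ≤ 11404 gives π(11404) = 1376. Numerical evaluation of the logarithmic integral gives Li(11404) ≈ 1397.47. The difference π(x) − Li(x) ≈ -21.47 is typically negative for small/moderate x (Li(x) overestimates), though Littlewood's theorem shows this sign changes infinitely often.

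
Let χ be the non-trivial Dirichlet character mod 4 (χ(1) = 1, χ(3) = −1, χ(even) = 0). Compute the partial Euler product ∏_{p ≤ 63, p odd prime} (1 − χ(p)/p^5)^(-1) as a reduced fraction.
∏ = 478212334295798677259125227573990358291095208018494528428976877948999059062284551009530475199/480056794509206891424767146601704797711651986953735424570384919662551238689346859653136384000

The odd primes p ≤ 63 are [3, 5, 7, 11, 13, 17, 19, 23, 29, 31, 37, 41, 43, 47, 53, 59, 61]. For each, χ(p) = 1 if p ≡ 1 mod 4, χ(p) = −1 if p ≡ 3 mod 4. Taking (1 − χ(p)/p^5)^(-1) = p^5/(p^5 − χ(p)): (1 − (-1)/3^5)^(-1) · (1 − (1)/5^5)^(-1) · (1 − (-1)/7^5)^(-1) · (1 − (-1)/11^5)^(-1) · (1 − (1)/13^5)^(-1) · (1 − (1)/17^5)^(-1) · (1 − (-1)/19^5)^(-1) · (1 − (-1)/23^5)^(-1) · (1 − (1)/29^5)^(-1) · (1 − (-1)/31^5)^(-1) · (1 − (1)/37^5)^(-1) · (1 − (1)/41^5)^(-1) · (1 − (-1)/43^5)^(-1) · (1 − (-1)/47^5)^(-1) · (1 − (1)/53^5)^(-1) · (1 − (-1)/59^5)^(-1) · (1 − (1)/61^5)^(-1) = 478212334295798677259125227573990358291095208018494528428976877948999059062284551009530475199/480056794509206891424767146601704797711651986953735424570384919662551238689346859653136384000.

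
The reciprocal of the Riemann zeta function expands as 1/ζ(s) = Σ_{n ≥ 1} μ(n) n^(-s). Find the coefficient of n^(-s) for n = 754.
μ(754) = -1

Factor n = 754 = 2 · 13 · 29. μ(n) = 0 if any exponent ≥ 2 (not squarefree); otherwise μ(n) = (−1)^{ω(n)} where ω(n) is the number of distinct prime factors. Applying: μ(754) = -1.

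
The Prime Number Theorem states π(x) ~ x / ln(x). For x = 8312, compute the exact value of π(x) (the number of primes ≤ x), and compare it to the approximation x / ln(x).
π(8312) = 1043;  x/ln(x) ≈ 920.95;  relative error ≈ 11.70%.

Directly count primes up to 8312: π(8312) = 1043. The PNT approximation gives 8312/ln(8312) ≈ 8312/9.02546 ≈ 920.95. Relative error (π(x) − x/ln(x)) / π(x) ≈ 11.70%; the approximation is known to undercount slightly (Li(x) is a better estimate).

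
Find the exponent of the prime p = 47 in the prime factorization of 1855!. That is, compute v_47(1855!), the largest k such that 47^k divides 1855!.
v_47(1855!) = 39

Legendre's formula: v_p(n!) = Σ_{k ≥ 1} ⌊n / p^k⌋. For p = 47, n = 1855, the terms are:
  ⌊1855/47^1⌋ = ⌊1855/47⌋ = 39
(the next term ⌊1855/47^2⌋ = 0, terminating the sum). Summing: v_47(1855!) = 39 = 39.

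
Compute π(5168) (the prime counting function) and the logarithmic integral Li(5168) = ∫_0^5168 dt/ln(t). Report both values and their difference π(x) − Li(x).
π(5168) = 688;  Li(5168) ≈ 703.97;  π(x) − Li(x) ≈ -15.97.

Direct count of primes ≤ 5168 gives π(5168) = 688. Numerical evaluation of the logarithmic integral gives Li(5168) ≈ 703.97. The difference π(x) − Li(x) ≈ -15.97 is typically negative for small/moderate x (Li(x) overestimates), though Littlewood's theorem shows this sign changes infinitely often.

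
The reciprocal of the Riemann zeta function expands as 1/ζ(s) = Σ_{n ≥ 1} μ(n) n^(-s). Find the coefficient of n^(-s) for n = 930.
μ(930) = 1

Factor n = 930 = 2 · 3 · 5 · 31. μ(n) = 0 if any exponent ≥ 2 (not squarefree); otherwise μ(n) = (−1)^{ω(n)} where ω(n) is the number of distinct prime factors. Applying: μ(930) = 1.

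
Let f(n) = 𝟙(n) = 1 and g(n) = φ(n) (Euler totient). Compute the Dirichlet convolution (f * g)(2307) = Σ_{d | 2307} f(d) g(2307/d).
(𝟙 * φ)(2307) = 2307

Divisors of 2307: [1, 3, 769, 2307]. For each d | 2307:
  d = 1: 𝟙(1) · φ(2307/1) = 1 · 1536 = 1536
  d = 3: 𝟙(3) · φ(2307/3) = 1 · 768 = 768
  d = 769: 𝟙(769) · φ(2307/769) = 1 · 2 = 2
  d = 2307: 𝟙(2307) · φ(2307/2307) = 1 · 1 = 1
Summing: (𝟙 * φ)(2307) = 1536 + 768 + 2 + 1 = 2307.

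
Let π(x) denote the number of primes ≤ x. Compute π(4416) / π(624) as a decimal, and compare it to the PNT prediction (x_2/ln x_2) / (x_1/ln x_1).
π(4416)/π(624) = 600/114 ≈ 5.2632;  PNT prediction ≈ 5.4269.

π(624) = 114 and π(4416) = 600, so π(4416)/π(624) ≈ 5.2632. The PNT-predicted ratio is (4416/ln(4416)) / (624/ln(624)) ≈ 5.4269. The two agree to within a few percent, as expected.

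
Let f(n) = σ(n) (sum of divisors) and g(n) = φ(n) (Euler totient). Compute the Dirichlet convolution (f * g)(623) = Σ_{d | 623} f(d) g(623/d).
(σ * φ)(623) = 2492

Divisors of 623: [1, 7, 89, 623]. For each d | 623:
  d = 1: σ(1) · φ(623/1) = 1 · 528 = 528
  d = 7: σ(7) · φ(623/7) = 8 · 88 = 704
  d = 89: σ(89) · φ(623/89) = 90 · 6 = 540
  d = 623: σ(623) · φ(623/623) = 720 · 1 = 720
Summing: (σ * φ)(623) = 528 + 704 + 540 + 720 = 2492.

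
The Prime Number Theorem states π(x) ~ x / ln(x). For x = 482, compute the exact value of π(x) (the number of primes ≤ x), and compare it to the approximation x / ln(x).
π(482) = 92;  x/ln(x) ≈ 78.02;  relative error ≈ 15.20%.

Directly count primes up to 482: π(482) = 92. The PNT approximation gives 482/ln(482) ≈ 482/6.17794 ≈ 78.02. Relative error (π(x) − x/ln(x)) / π(x) ≈ 15.20%; the approximation is known to undercount slightly (Li(x) is a better estimate).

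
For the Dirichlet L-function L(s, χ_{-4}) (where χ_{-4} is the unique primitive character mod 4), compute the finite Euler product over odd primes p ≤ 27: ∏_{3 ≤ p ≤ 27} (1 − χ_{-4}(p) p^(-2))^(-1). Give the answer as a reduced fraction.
∏ = 7900068038863/8628726988800

The odd primes p ≤ 27 are [3, 5, 7, 11, 13, 17, 19, 23]. For each, χ(p) = 1 if p ≡ 1 mod 4, χ(p) = −1 if p ≡ 3 mod 4. Taking (1 − χ(p)/p^2)^(-1) = p^2/(p^2 − χ(p)): (1 − (-1)/3^2)^(-1) · (1 − (1)/5^2)^(-1) · (1 − (-1)/7^2)^(-1) · (1 − (-1)/11^2)^(-1) · (1 − (1)/13^2)^(-1) · (1 − (1)/17^2)^(-1) · (1 − (-1)/19^2)^(-1) · (1 − (-1)/23^2)^(-1) = 7900068038863/8628726988800.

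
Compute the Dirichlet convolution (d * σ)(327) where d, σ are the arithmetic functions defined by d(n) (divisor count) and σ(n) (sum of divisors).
(d * σ)(327) = 672

Divisors of 327: [1, 3, 109, 327]. For each d | 327:
  d = 1: d(1) · σ(327/1) = 1 · 440 = 440
  d = 3: d(3) · σ(327/3) = 2 · 110 = 220
  d = 109: d(109) · σ(327/109) = 2 · 4 = 8
  d = 327: d(327) · σ(327/327) = 4 · 1 = 4
Summing: (d * σ)(327) = 440 + 220 + 8 + 4 = 672.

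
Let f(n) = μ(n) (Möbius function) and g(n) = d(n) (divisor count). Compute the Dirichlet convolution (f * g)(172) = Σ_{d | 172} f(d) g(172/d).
(μ * d)(172) = 1

Divisors of 172: [1, 2, 4, 43, 86, 172]. For each d | 172:
  d = 1: μ(1) · d(172/1) = 1 · 6 = 6
  d = 2: μ(2) · d(172/2) = -1 · 4 = -4
  d = 4: μ(4) · d(172/4) = 0 · 2 = 0
  d = 43: μ(43) · d(172/43) = -1 · 3 = -3
  d = 86: μ(86) · d(172/86) = 1 · 2 = 2
  d = 172: μ(172) · d(172/172) = 0 · 1 = 0
Summing: (μ * d)(172) = 6 + -4 + 0 + -3 + 2 + 0 = 1.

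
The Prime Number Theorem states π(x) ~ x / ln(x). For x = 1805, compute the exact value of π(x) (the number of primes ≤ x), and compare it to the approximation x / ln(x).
π(1805) = 279;  x/ln(x) ≈ 240.72;  relative error ≈ 13.72%.

Directly count primes up to 1805: π(1805) = 279. The PNT approximation gives 1805/ln(1805) ≈ 1805/7.49832 ≈ 240.72. Relative error (π(x) − x/ln(x)) / π(x) ≈ 13.72%; the approximation is known to undercount slightly (Li(x) is a better estimate).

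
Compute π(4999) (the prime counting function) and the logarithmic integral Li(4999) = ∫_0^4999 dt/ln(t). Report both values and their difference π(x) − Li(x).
π(4999) = 669;  Li(4999) ≈ 684.16;  π(x) − Li(x) ≈ -15.16.

Direct count of primes ≤ 4999 gives π(4999) = 669. Numerical evaluation of the logarithmic integral gives Li(4999) ≈ 684.16. The difference π(x) − Li(x) ≈ -15.16 is typically negative for small/moderate x (Li(x) overestimates), though Littlewood's theorem shows this sign changes infinitely often.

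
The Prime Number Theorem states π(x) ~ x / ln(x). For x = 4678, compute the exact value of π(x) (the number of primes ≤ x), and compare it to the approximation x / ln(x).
π(4678) = 632;  x/ln(x) ≈ 553.57;  relative error ≈ 12.41%.

Directly count primes up to 4678: π(4678) = 632. The PNT approximation gives 4678/ln(4678) ≈ 4678/8.45063 ≈ 553.57. Relative error (π(x) − x/ln(x)) / π(x) ≈ 12.41%; the approximation is known to undercount slightly (Li(x) is a better estimate).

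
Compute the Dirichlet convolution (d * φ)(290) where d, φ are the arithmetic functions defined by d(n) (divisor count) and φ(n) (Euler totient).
(d * φ)(290) = 540

Divisors of 290: [1, 2, 5, 10, 29, 58, 145, 290]. For each d | 290:
  d = 1: d(1) · φ(290/1) = 1 · 112 = 112
  d = 2: d(2) · φ(290/2) = 2 · 112 = 224
  d = 5: d(5) · φ(290/5) = 2 · 28 = 56
  d = 10: d(10) · φ(290/10) = 4 · 28 = 112
  d = 29: d(29) · φ(290/29) = 2 · 4 = 8
  d = 58: d(58) · φ(290/58) = 4 · 4 = 16
  d = 145: d(145) · φ(290/145) = 4 · 1 = 4
  d = 290: d(290) · φ(290/290) = 8 · 1 = 8
Summing: (d * φ)(290) = 112 + 224 + 56 + 112 + 8 + 16 + 4 + 8 = 540.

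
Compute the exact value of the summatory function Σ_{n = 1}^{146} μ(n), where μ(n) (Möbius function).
Σ_{n ≤ 146} μ(n) = 1

Compute μ(n) for each 1 ≤ n ≤ 146: μ(1) = 1, μ(2) = -1, μ(3) = -1, μ(4) = 0, μ(5) = -1, μ(6) = 1, μ(7) = -1, μ(8) = 0, μ(9) = 0, μ(10) = 1, μ(11) = -1, μ(12) = 0, μ(13) = -1, μ(14) = 1, μ(15) = 1, μ(16) = 0, μ(17) = -1, μ(18) = 0, μ(19) = -1, μ(20) = 0, μ(21) = 1, μ(22) = 1, μ(23) = -1, μ(24) = 0, μ(25) = 0, μ(26) = 1, μ(27) = 0, μ(28) = 0, μ(29) = -1, μ(30) = -1, μ(31) = -1, μ(32) = 0, μ(33) = 1, μ(34) = 1, μ(35) = 1, μ(36) = 0, μ(37) = -1, μ(38) = 1, μ(39) = 1, μ(40) = 0, μ(41) = -1, μ(42) = -1, μ(43) = -1, μ(44) = 0, μ(45) = 0, μ(46) = 1, μ(47) = -1, μ(48) = 0, μ(49) = 0, μ(50) = 0, μ(51) = 1, μ(52) = 0, μ(53) = -1, μ(54) = 0, μ(55) = 1, μ(56) = 0, μ(57) = 1, μ(58) = 1, μ(59) = -1, μ(60) = 0, μ(61) = -1, μ(62) = 1, μ(63) = 0, μ(64) = 0, μ(65) = 1, μ(66) = -1, μ(67) = -1, μ(68) = 0, μ(69) = 1, μ(70) = -1, μ(71) = -1, μ(72) = 0, μ(73) = -1, μ(74) = 1, μ(75) = 0, μ(76) = 0, μ(77) = 1, μ(78) = -1, μ(79) = -1, μ(80) = 0, μ(81) = 0, μ(82) = 1, μ(83) = -1, μ(84) = 0, μ(85) = 1, μ(86) = 1, μ(87) = 1, μ(88) = 0, μ(89) = -1, μ(90) = 0, μ(91) = 1, μ(92) = 0, μ(93) = 1, μ(94) = 1, μ(95) = 1, μ(96) = 0, μ(97) = -1, μ(98) = 0, μ(99) = 0, μ(100) = 0, μ(101) = -1, μ(102) = -1, μ(103) = -1, μ(104) = 0, μ(105) = -1, μ(106) = 1, μ(107) = -1, μ(108) = 0, μ(109) = -1, μ(110) = -1, μ(111) = 1, μ(112) = 0, μ(113) = -1, μ(114) = -1, μ(115) = 1, μ(116) = 0, μ(117) = 0, μ(118) = 1, μ(119) = 1, μ(120) = 0, μ(121) = 0, μ(122) = 1, μ(123) = 1, μ(124) = 0, μ(125) = 0, μ(126) = 0, μ(127) = -1, μ(128) = 0, μ(129) = 1, μ(130) = -1, μ(131) = -1, μ(132) = 0, μ(133) = 1, μ(134) = 1, μ(135) = 0, μ(136) = 0, μ(137) = -1, μ(138) = -1, μ(139) = -1, μ(140) = 0, μ(141) = 1, μ(142) = 1, μ(143) = 1, μ(144) = 0, μ(145) = 1, μ(146) = 1. Summing all 146 values: 1. (Mertens function M(x) = Σ_{n ≤ x} μ(n); on average M(x) should be small (PNT ⟺ M(x) = o(x)).)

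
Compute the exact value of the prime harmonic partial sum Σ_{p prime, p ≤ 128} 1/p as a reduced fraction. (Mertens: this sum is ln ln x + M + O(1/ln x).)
Σ 1/p = 7457575819106455685806801283735357697478405891621/4014476939333036189094441199026045136645885247730

π(128) = 31, so the primes ≤ 128 are [2, 3, 5, 7, 11, 13, 17, 19, 23, 29, 31, 37, 41, 43, 47, 53, 59, 61, 67, 71, 73, 79, 83, 89, 97, 101, 103, 107, 109, 113, 127]. Summing 1/p over these primes: 7457575819106455685806801283735357697478405891621/4014476939333036189094441199026045136645885247730 ≈ 1.8577. Mertens estimate ln ln(128) + 0.2615 ≈ 1.8409.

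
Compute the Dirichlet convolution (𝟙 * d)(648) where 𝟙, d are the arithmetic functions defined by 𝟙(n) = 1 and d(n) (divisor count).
(𝟙 * d)(648) = 150

Divisors of 648: [1, 2, 3, 4, 6, 8, 9, 12, 18, 24, 27, 36, 54, 72, 81, 108, 162, 216, 324, 648]. For each d | 648:
  d = 1: 𝟙(1) · d(648/1) = 1 · 20 = 20
  d = 2: 𝟙(2) · d(648/2) = 1 · 15 = 15
  d = 3: 𝟙(3) · d(648/3) = 1 · 16 = 16
  d = 4: 𝟙(4) · d(648/4) = 1 · 10 = 10
  d = 6: 𝟙(6) · d(648/6) = 1 · 12 = 12
  d = 8: 𝟙(8) · d(648/8) = 1 · 5 = 5
  d = 9: 𝟙(9) · d(648/9) = 1 · 12 = 12
  d = 12: 𝟙(12) · d(648/12) = 1 · 8 = 8
  d = 18: 𝟙(18) · d(648/18) = 1 · 9 = 9
  d = 24: 𝟙(24) · d(648/24) = 1 · 4 = 4
  d = 27: 𝟙(27) · d(648/27) = 1 · 8 = 8
  d = 36: 𝟙(36) · d(648/36) = 1 · 6 = 6
  d = 54: 𝟙(54) · d(648/54) = 1 · 6 = 6
  d = 72: 𝟙(72) · d(648/72) = 1 · 3 = 3
  d = 81: 𝟙(81) · d(648/81) = 1 · 4 = 4
  d = 108: 𝟙(108) · d(648/108) = 1 · 4 = 4
  d = 162: 𝟙(162) · d(648/162) = 1 · 3 = 3
  d = 216: 𝟙(216) · d(648/216) = 1 · 2 = 2
  d = 324: 𝟙(324) · d(648/324) = 1 · 2 = 2
  d = 648: 𝟙(648) · d(648/648) = 1 · 1 = 1
Summing: (𝟙 * d)(648) = 20 + 15 + 16 + 10 + 12 + 5 + 12 + 8 + 9 + 4 + 8 + 6 + 6 + 3 + 4 + 4 + 3 + 2 + 2 + 1 = 150.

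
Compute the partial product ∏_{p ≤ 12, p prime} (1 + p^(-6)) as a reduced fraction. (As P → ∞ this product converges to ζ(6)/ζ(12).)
∏ = 15453694564228141/15193991508488100

The primes p ≤ 12 are [2, 3, 5, 7, 11]. For each, (1 + 1/p^6) = (p^6 + 1)/p^6. Multiplying these fractions over p ∈ [2, 3, 5, 7, 11] gives 15453694564228141/15193991508488100. (In the limit P → ∞ this tends to ζ(6)/ζ(12).)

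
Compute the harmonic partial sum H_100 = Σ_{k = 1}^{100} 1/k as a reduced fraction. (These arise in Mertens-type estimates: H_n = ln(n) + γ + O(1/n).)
H_100 = 14466636279520351160221518043104131447711/2788815009188499086581352357412492142272

Direct summation: H_100 = 1 + 1/2 + ... + 1/100. The least common denominator is lcm(1, ..., 100) = 69720375229712477164533808935312303556800; over this denominator the numerator is 69720375229712477164533808935312303556800 + 34860187614856238582266904467656151778400 + 23240125076570825721511269645104101185600 + 17430093807428119291133452233828075889200 + 13944075045942495432906761787062460711360 + 11620062538285412860755634822552050592800 + 9960053604244639594933401276473186222400 + 8715046903714059645566726116914037944600 + 7746708358856941907170423215034700395200 + 6972037522971247716453380893531230355680 + 6338215929973861560412164448664754868800 + 5810031269142706430377817411276025296400 + 5363105786900959781887216071947100273600 + 4980026802122319797466700638236593111200 + 4648025015314165144302253929020820237120 + 4357523451857029822783363058457018972300 + 4101198542924263362619635819724253150400 + 3873354179428470953585211607517350197600 + 3669493433142761956028095207121700187200 + 3486018761485623858226690446765615177840 + 3320017868081546531644467092157728740800 + 3169107964986930780206082224332377434400 + 3031320662161412050631904736317926241600 + 2905015634571353215188908705638012648200 + 2788815009188499086581352357412492142272 + 2681552893450479890943608035973550136800 + 2582236119618980635723474405011566798400 + 2490013401061159898733350319118296555600 + 2404150869990085419466683066734907019200 + 2324012507657082572151126964510410118560 + 2249044362248789585952703514042332372800 + 2178761725928514911391681529228509486150 + 2112738643324620520137388149554918289600 + 2050599271462131681309817909862126575200 + 1992010720848927918986680255294637244480 + 1936677089714235476792605803758675098800 + 1884334465667904788230643484738170366400 + 1834746716571380978014047603560850093600 + 1787701928966986593962405357315700091200 + 1743009380742811929113345223382807588920 + 1700496956822255540598385583788104964800 + 1660008934040773265822233546078864370400 + 1621404075109592492198460672914239617600 + 1584553982493465390103041112166188717200 + 1549341671771388381434084643006940079040 + 1515660331080706025315952368158963120800 + 1483412238930052705628378913517283054400 + 1452507817285676607594454352819006324100 + 1422864800606377084990485896639026603200 + 1394407504594249543290676178706246071136 + 1367066180974754454206545273241417716800 + 1340776446725239945471804017986775068400 + 1315478777919103342727052998779477425600 + 1291118059809490317861737202505783399200 + 1267643185994772312082432889732950973760 + 1245006700530579949366675159559148277800 + 1223164477714253985342698402373900062400 + 1202075434995042709733341533367453509600 + 1181701275079872494314132354835801755200 + 1162006253828541286075563482255205059280 + 1142956970978893068271046048119873828800 + 1124522181124394792976351757021166186400 + 1106672622693848843881489030719242913600 + 1089380862964257455695840764614254743075 + 1072621157380191956377443214389420054720 + 1056369321662310260068694074777459144800 + 1040602615368842942754235954258392590400 + 1025299635731065840654908954931063287600 + 1010440220720470683543968245439308747200 + 996005360424463959493340127647318622240 + 981977115911443340345546604722708500800 + 968338544857117738396302901879337549400 + 955073633283732563897723410072771281600 + 942167232833952394115321742369085183200 + 929605003062833028860450785804164047424 + 917373358285690489007023801780425046800 + 905459418567694508630309206952107838400 + 893850964483493296981202678657850045600 + 882536395312816166639668467535598779200 + 871504690371405964556672611691403794460 + 860745373206326878574491468337188932800 + 850248478411127770299192791894052482400 + 840004520839909363428118179943521729600 + 830004467020386632911116773039432185200 + 820239708584852672523927163944850630080 + 810702037554796246099230336457119808800 + 801383623330028473155561022244969006400 + 792276991246732695051520556083094358600 + 783375002581039069264424819497891051200 + 774670835885694190717042321503470039520 + 766157969557279968841030867421014324800 + 757830165540353012657976184079481560400 + 749681454082929861984234504680777457600 + 741706119465026352814189456758641527200 + 733898686628552391205619041424340037440 + 726253908642838303797227176409503162050 + 718766754945489455304472257065075294400 + 711432400303188542495242948319513301600 + 704246214441540173379129383184972763200 + 697203752297124771645338089353123035568 = 361665906988008779005537951077603286192775, so H_100 = 361665906988008779005537951077603286192775/69720375229712477164533808935312303556800; reducing by gcd(361665906988008779005537951077603286192775, 69720375229712477164533808935312303556800) = 25 gives 14466636279520351160221518043104131447711/2788815009188499086581352357412492142272 ≈ 5.18738. (The PNT-adjacent estimate ln(100) + γ ≈ 5.18239 matches within O(1/n).)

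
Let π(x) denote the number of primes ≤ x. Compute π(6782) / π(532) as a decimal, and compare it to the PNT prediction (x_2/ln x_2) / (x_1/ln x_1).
π(6782)/π(532) = 873/99 ≈ 8.8182;  PNT prediction ≈ 9.0700.

π(532) = 99 and π(6782) = 873, so π(6782)/π(532) ≈ 8.8182. The PNT-predicted ratio is (6782/ln(6782)) / (532/ln(532)) ≈ 9.0700. The two agree to within a few percent, as expected.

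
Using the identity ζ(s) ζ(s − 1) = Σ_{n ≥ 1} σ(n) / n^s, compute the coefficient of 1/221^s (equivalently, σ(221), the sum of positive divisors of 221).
σ(221) = 252

In the product (Σ m^0/m^s)(Σ k / k^s) = Σ (Σ_{d | n} d) / n^s, the coefficient of 1/n^s is σ(n) = Σ_{d | n} d. For n = 221, divisors are [1, 13, 17, 221]; summing: σ(221) = 252.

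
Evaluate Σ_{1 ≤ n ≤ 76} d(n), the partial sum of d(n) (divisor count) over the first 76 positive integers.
Σ_{n ≤ 76} d(n) = 344

Compute d(n) for each 1 ≤ n ≤ 76: d(1) = 1, d(2) = 2, d(3) = 2, d(4) = 3, d(5) = 2, d(6) = 4, d(7) = 2, d(8) = 4, d(9) = 3, d(10) = 4, d(11) = 2, d(12) = 6, d(13) = 2, d(14) = 4, d(15) = 4, d(16) = 5, d(17) = 2, d(18) = 6, d(19) = 2, d(20) = 6, d(21) = 4, d(22) = 4, d(23) = 2, d(24) = 8, d(25) = 3, d(26) = 4, d(27) = 4, d(28) = 6, d(29) = 2, d(30) = 8, d(31) = 2, d(32) = 6, d(33) = 4, d(34) = 4, d(35) = 4, d(36) = 9, d(37) = 2, d(38) = 4, d(39) = 4, d(40) = 8, d(41) = 2, d(42) = 8, d(43) = 2, d(44) = 6, d(45) = 6, d(46) = 4, d(47) = 2, d(48) = 10, d(49) = 3, d(50) = 6, d(51) = 4, d(52) = 6, d(53) = 2, d(54) = 8, d(55) = 4, d(56) = 8, d(57) = 4, d(58) = 4, d(59) = 2, d(60) = 12, d(61) = 2, d(62) = 4, d(63) = 6, d(64) = 7, d(65) = 4, d(66) = 8, d(67) = 2, d(68) = 6, d(69) = 4, d(70) = 8, d(71) = 2, d(72) = 12, d(73) = 2, d(74) = 4, d(75) = 6, d(76) = 6. Summing all 76 values: 344. (Dirichlet's divisor formula: Σ_{n ≤ x} d(n) = x ln(x) + (2γ − 1) x + O(√x). For x = 76, the asymptotic estimate is ≈ 340.87.)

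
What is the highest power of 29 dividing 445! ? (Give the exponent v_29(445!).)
v_29(445!) = 15

Legendre's formula: v_p(n!) = Σ_{k ≥ 1} ⌊n / p^k⌋. For p = 29, n = 445, the terms are:
  ⌊445/29^1⌋ = ⌊445/29⌋ = 15
(the next term ⌊445/29^2⌋ = 0, terminating the sum). Summing: v_29(445!) = 15 = 15.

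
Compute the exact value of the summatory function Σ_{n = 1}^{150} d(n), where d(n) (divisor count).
Σ_{n ≤ 150} d(n) = 780

Compute d(n) for each 1 ≤ n ≤ 150: d(1) = 1, d(2) = 2, d(3) = 2, d(4) = 3, d(5) = 2, d(6) = 4, d(7) = 2, d(8) = 4, d(9) = 3, d(10) = 4, d(11) = 2, d(12) = 6, d(13) = 2, d(14) = 4, d(15) = 4, d(16) = 5, d(17) = 2, d(18) = 6, d(19) = 2, d(20) = 6, d(21) = 4, d(22) = 4, d(23) = 2, d(24) = 8, d(25) = 3, d(26) = 4, d(27) = 4, d(28) = 6, d(29) = 2, d(30) = 8, d(31) = 2, d(32) = 6, d(33) = 4, d(34) = 4, d(35) = 4, d(36) = 9, d(37) = 2, d(38) = 4, d(39) = 4, d(40) = 8, d(41) = 2, d(42) = 8, d(43) = 2, d(44) = 6, d(45) = 6, d(46) = 4, d(47) = 2, d(48) = 10, d(49) = 3, d(50) = 6, d(51) = 4, d(52) = 6, d(53) = 2, d(54) = 8, d(55) = 4, d(56) = 8, d(57) = 4, d(58) = 4, d(59) = 2, d(60) = 12, d(61) = 2, d(62) = 4, d(63) = 6, d(64) = 7, d(65) = 4, d(66) = 8, d(67) = 2, d(68) = 6, d(69) = 4, d(70) = 8, d(71) = 2, d(72) = 12, d(73) = 2, d(74) = 4, d(75) = 6, d(76) = 6, d(77) = 4, d(78) = 8, d(79) = 2, d(80) = 10, d(81) = 5, d(82) = 4, d(83) = 2, d(84) = 12, d(85) = 4, d(86) = 4, d(87) = 4, d(88) = 8, d(89) = 2, d(90) = 12, d(91) = 4, d(92) = 6, d(93) = 4, d(94) = 4, d(95) = 4, d(96) = 12, d(97) = 2, d(98) = 6, d(99) = 6, d(100) = 9, d(101) = 2, d(102) = 8, d(103) = 2, d(104) = 8, d(105) = 8, d(106) = 4, d(107) = 2, d(108) = 12, d(109) = 2, d(110) = 8, d(111) = 4, d(112) = 10, d(113) = 2, d(114) = 8, d(115) = 4, d(116) = 6, d(117) = 6, d(118) = 4, d(119) = 4, d(120) = 16, d(121) = 3, d(122) = 4, d(123) = 4, d(124) = 6, d(125) = 4, d(126) = 12, d(127) = 2, d(128) = 8, d(129) = 4, d(130) = 8, d(131) = 2, d(132) = 12, d(133) = 4, d(134) = 4, d(135) = 8, d(136) = 8, d(137) = 2, d(138) = 8, d(139) = 2, d(140) = 12, d(141) = 4, d(142) = 4, d(143) = 4, d(144) = 15, d(145) = 4, d(146) = 4, d(147) = 6, d(148) = 6, d(149) = 2, d(150) = 12. Summing all 150 values: 780. (Dirichlet's divisor formula: Σ_{n ≤ x} d(n) = x ln(x) + (2γ − 1) x + O(√x). For x = 150, the asymptotic estimate is ≈ 774.76.)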